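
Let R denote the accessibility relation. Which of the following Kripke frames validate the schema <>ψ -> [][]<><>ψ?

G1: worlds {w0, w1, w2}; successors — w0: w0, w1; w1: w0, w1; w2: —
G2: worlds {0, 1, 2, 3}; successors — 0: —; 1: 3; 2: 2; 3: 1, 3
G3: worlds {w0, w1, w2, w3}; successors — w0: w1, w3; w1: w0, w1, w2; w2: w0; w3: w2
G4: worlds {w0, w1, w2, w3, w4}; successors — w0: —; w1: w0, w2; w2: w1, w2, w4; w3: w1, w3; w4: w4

G1, G2

Frame correspondent (Sahlqvist): forall x forall y forall z ((xRy & x R^2 z) -> exists w (y = w & z R^2 w)) — i.e. a generalized confluence (Geach) condition.
G1: holds.
G2: holds.
G3: fails — w0Rw3, w0R²w0 but no w with w3=w and w0R²w.
G4: fails — w1Rw0, w1R²w1 but no w with w0=w and w1R²w.
Valid on: G1, G2.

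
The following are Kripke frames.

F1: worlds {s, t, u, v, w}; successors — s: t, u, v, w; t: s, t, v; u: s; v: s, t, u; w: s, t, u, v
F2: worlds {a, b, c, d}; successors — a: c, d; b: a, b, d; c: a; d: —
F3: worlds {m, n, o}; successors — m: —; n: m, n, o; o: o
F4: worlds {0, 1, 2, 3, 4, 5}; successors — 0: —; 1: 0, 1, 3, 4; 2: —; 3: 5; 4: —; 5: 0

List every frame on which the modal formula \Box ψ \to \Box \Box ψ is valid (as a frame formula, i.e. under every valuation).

This is the axiom for transitivity; its first-order frame correspondent is \forall x \forall y \forall z (Rxy \wedge Ryz \to Rxz).
F1: fails — Rtv and Rvu but not Rtu.
F2: fails — Rba and Rac but not Rbc.
F3: satisfies the condition.
F4: fails — R13 and R35 but not R15.
Valid on: F3.

F3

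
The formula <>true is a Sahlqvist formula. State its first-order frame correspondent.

seriality

◇⊤ holds at w iff w has a successor, so frame-validity of ◇⊤ is exactly seriality. Equivalently via □q → ◇q:
Suppose □q→◇q is valid. At any x set V(q)=W. Then □q at x, so ◇q at x, so x has a successor.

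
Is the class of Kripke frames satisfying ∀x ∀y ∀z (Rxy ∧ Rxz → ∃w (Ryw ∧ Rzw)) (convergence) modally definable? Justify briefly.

Definable; ◇□p → □◇p defines it

Yes: it is convergence, defined by the .2 schema ◇□p → □◇p.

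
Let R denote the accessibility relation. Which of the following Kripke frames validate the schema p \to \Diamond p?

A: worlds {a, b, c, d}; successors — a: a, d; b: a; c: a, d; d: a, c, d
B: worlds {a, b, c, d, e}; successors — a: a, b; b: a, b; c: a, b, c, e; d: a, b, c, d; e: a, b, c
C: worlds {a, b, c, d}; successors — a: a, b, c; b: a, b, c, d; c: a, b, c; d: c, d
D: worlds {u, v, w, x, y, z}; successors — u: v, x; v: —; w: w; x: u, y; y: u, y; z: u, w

This is the axiom for reflexivity; its first-order frame correspondent is \forall x Rxx.
A: fails — world b does not see itself.
B: fails — world e does not see itself.
C: condition met.
D: fails — world u does not see itself.

C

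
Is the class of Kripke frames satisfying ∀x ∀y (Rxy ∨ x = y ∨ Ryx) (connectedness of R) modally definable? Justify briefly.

Any modally definable frame class is closed under disjoint unions.
Take 3 disjoint single-world reflexive frames: each is trivially connected, but their disjoint union has 3 worlds with no edge between distinct components, so it is not connected.
So no modal formula (or set of formulas) defines exactly the connected frames.

No — not modally definable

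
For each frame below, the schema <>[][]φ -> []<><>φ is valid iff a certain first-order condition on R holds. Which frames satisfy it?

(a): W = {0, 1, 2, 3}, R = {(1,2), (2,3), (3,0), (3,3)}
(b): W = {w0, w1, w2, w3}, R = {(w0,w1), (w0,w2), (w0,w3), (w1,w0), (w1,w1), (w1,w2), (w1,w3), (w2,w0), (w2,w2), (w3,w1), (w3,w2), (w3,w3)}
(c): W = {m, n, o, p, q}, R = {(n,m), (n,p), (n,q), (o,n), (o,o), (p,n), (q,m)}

(b)

Frame correspondent (Sahlqvist): forall x forall y forall z ((xRy & xRz) -> exists w (y R^2 w & z R^2 w)) — i.e. a generalized confluence (Geach) condition.
(a): fails — 3R0, 3R0 but no w with 0R²w and 0R²w.
(b): holds.
(c): fails — nRm, nRm but no w with mR²w and mR²w.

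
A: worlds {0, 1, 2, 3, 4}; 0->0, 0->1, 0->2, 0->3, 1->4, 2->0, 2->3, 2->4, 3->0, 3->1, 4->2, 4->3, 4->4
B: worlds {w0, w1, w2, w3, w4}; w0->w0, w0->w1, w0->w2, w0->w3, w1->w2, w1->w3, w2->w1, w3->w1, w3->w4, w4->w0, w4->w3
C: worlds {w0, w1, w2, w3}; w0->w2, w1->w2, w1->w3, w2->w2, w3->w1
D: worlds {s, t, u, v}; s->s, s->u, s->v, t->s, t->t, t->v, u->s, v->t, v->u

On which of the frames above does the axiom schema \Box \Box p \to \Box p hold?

A

This is the axiom for density; its first-order frame correspondent is \forall x \forall y (Rxy \to \exists z (Rxz \wedge Rzy)).
A: holds.
B: fails — Rw1w2 but no z with Rw1z and Rzw2.
C: fails — Rw3w1 but no z with Rw3z and Rzw1.
D: fails — Rvu but no z with Rvz and Rzu.
Valid on: A.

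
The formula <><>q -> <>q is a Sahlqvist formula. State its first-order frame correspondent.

Transitivity

This is frame-equivalent to □q → □□q (substitute ¬q for q and contrapose).
Suppose □q→□□q is valid. Take Rxy, Ryz and set V(q)={w : Rxw}. Then □q at x, so □□q at x, so □q at y, so q at z, i.e. Rxz.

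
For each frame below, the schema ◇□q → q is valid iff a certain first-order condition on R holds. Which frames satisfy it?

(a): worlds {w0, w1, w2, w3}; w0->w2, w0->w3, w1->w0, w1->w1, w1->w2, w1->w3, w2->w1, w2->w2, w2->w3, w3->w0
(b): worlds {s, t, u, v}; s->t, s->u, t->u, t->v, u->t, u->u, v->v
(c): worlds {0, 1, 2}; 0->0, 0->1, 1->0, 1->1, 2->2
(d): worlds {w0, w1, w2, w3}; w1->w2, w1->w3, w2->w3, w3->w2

(c)

Frame correspondent (Sahlqvist): ∀x ∀y (Rxy → Ryx) — i.e. symmetry.
(a): fails — Rw1w0 but not Rw0w1.
(b): fails — Rtv but not Rvt.
(c): holds.
(d): fails — Rw1w2 but not Rw2w1.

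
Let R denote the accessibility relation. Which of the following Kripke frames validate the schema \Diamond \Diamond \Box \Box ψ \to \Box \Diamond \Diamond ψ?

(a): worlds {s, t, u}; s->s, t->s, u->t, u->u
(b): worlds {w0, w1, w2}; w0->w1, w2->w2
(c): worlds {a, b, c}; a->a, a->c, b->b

The schema corresponds to a generalized confluence (Geach) condition: \forall x \forall y \forall z ((x R^2 y \wedge xRz) \to \exists w (y R^2 w \wedge z R^2 w)).
(a): satisfies the condition.
(b): satisfies the condition.
(c): fails — aR²a, aRc but no w with aR²w and cR²w.

(a), (b)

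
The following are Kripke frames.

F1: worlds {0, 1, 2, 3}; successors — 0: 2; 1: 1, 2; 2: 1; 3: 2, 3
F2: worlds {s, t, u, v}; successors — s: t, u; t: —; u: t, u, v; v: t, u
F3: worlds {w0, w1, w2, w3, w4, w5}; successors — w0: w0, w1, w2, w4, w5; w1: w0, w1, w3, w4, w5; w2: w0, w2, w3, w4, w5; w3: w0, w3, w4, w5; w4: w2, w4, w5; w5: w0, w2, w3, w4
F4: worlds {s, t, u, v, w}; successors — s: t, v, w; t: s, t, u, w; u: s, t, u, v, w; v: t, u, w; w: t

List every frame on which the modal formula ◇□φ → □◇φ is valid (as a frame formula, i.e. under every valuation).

Frame correspondent (Sahlqvist): ∀x ∀y ∀z (Rxy ∧ Rxz → ∃w (Ryw ∧ Rzw)) — i.e. convergence.
F1: fails — R32 and R33 but 2 and 3 have no common successor.
F2: fails — Rsu and Rst but u and t have no common successor.
F3: satisfies the condition.
F4: satisfies the condition.
Valid on: F3, F4.

F3, F4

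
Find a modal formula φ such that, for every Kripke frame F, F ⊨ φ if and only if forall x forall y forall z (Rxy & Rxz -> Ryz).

◇p → □◇p

This is the Euclidean property; the standard corresponding axiom is 5: ◇p → □◇p.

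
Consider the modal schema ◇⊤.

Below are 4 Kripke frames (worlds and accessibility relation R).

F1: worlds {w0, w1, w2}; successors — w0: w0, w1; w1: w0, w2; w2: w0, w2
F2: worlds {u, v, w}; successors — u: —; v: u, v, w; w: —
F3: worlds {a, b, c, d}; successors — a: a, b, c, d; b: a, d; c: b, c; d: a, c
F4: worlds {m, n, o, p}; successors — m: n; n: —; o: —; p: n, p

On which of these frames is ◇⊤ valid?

This is the axiom for seriality; its first-order frame correspondent is ∀x ∃y Rxy.
F1: ✓.
F2: fails — world u has no successor.
F3: ✓.
F4: fails — world n has no successor.

F1, F3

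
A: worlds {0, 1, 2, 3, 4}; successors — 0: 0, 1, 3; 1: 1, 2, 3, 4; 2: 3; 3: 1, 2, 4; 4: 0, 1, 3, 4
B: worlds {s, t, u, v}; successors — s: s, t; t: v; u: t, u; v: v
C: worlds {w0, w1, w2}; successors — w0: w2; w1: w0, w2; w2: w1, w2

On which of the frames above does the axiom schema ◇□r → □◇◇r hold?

C

Frame correspondent (Sahlqvist): ∀x ∀y ∀z ((xRy ∧ xRz) → ∃w (yRw ∧ zR²w)) — i.e. a generalized confluence (Geach) condition.
A: fails — 1R2, 1R2 but no w with 2Rw and 2R²w.
B: fails — sRs, sRt but no w with sRw and tR²w.
C: ✓.
Valid on: C.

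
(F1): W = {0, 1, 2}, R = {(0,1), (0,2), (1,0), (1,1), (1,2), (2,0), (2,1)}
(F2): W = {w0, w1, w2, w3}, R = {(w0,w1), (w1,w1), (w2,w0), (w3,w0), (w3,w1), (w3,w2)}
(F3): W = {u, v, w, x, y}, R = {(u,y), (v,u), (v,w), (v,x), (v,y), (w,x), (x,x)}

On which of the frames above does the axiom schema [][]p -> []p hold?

(F1)

This is the axiom for density; its first-order frame correspondent is forall x forall y (Rxy -> exists z (Rxz & Rzy)).
(F1): satisfies the condition.
(F2): fails — Rw3w2 but no z with Rw3z and Rzw2.
(F3): fails — Rvw but no z with Rvz and Rzw.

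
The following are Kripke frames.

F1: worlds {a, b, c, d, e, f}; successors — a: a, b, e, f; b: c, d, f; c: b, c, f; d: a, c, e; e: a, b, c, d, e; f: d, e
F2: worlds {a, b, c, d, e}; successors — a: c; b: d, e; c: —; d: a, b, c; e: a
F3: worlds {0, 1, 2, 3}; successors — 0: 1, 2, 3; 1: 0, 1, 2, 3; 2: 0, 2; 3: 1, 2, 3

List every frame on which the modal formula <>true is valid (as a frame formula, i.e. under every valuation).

Frame correspondent (Sahlqvist): forall x exists y Rxy — i.e. seriality.
F1: ✓.
F2: fails — world c has no successor.
F3: ✓.
Valid on: F1, F3.

F1, F3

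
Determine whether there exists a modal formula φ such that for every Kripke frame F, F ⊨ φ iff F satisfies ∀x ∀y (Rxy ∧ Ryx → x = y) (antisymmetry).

Modal frame validity is preserved under surjective bounded morphisms.
The 8-cycle (worlds s,t,u,v,w,x,y,z with s→t→u→v→w→x→y→z→s) is antisymmetric. Sending even-indexed worlds to a and odd-indexed worlds to b is a surjective bounded morphism onto the two-world frame with a↔b, which is not antisymmetric.
Hence antisymmetry is not modally definable.

No — not modally definable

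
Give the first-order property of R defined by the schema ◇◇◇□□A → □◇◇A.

This is a Sahlqvist (Geach-type) schema ◇^3□^2A → □^1◇^2A.
Minimal-valuation argument: fix x; take any y with xR^3y and any z with xR^1z. Set V(A) to the set of worlds R-reachable from y in exactly 2 steps. Then □^2A holds at y, so the antecedent holds at x; validity forces ◇^2A at z, giving a w with zR^2w and yR^2w.
First-order correspondent: ∀x ∀y ∀z ((xR³y ∧ xRz) → ∃w (yR²w ∧ zR²w)).

∀x ∀y ∀z ((xR³y ∧ xRz) → ∃w (yR²w ∧ zR²w))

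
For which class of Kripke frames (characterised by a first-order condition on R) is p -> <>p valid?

This is frame-equivalent to □p → p (substitute ¬p for p and contrapose).
Suppose □p→p is valid. At any x set V(p)={w : Rxw}. Then □p holds at x, so p holds at x, i.e. Rxx.
Conversely, any frame satisfying forall x Rxx validates the schema.
So the correspondent is reflexivity.

Reflexivity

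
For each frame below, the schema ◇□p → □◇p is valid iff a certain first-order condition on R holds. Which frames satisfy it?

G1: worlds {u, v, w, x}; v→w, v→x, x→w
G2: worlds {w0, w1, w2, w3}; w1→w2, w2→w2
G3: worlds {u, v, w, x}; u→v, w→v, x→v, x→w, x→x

Frame correspondent (Sahlqvist): ∀x ∀y ∀z (Rxy ∧ Rxz → ∃w (Ryw ∧ Rzw)) — i.e. convergence.
G1: fails — Rvx and Rvw but x and w have no common successor.
G2: ✓.
G3: fails — Ruv and Ruv but v and v have no common successor.
Valid on: G2.

G2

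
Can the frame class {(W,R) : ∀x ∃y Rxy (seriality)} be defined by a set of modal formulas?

The condition is seriality. A defining modal formula is □p → ◇p.
Suppose □p→◇p is valid. At any x set V(p)=W. Then □p at x, so ◇p at x, so x has a successor.

Definable; □p → ◇p defines it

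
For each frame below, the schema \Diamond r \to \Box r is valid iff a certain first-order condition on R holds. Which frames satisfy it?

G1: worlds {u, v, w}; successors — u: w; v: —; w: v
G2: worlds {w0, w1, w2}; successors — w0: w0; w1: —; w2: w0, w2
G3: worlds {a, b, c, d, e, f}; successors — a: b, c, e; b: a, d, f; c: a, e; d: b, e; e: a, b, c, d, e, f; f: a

G1

The schema corresponds to partial functionality: \forall x \forall y \forall z (Rxy \wedge Rxz \to y = z).
G1: holds.
G2: fails — w2 sees both w0 and w2.
G3: fails — a sees both b and c.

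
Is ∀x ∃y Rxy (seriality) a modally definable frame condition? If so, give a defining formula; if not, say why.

Yes, by □r → ◇r

The condition is seriality. A defining modal formula is □r → ◇r.
Suppose □r→◇r is valid. At any x set V(r)=W. Then □r at x, so ◇r at x, so x has a successor.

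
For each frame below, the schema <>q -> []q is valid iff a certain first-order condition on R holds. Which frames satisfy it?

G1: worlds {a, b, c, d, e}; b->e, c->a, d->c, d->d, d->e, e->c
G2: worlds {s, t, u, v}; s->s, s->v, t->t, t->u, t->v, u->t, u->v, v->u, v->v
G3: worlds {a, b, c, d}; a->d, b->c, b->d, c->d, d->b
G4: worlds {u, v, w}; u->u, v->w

This is the axiom for partial functionality; its first-order frame correspondent is forall x forall y forall z (Rxy & Rxz -> y = z).
G1: fails — d sees both c and d.
G2: fails — s sees both s and v.
G3: fails — b sees both c and d.
G4: ✓.
Valid on: G4.

G4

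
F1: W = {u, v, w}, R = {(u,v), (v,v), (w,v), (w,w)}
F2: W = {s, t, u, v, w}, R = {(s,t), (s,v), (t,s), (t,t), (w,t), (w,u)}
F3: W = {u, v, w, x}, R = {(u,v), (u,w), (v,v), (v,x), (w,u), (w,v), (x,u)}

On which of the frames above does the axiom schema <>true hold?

F1, F3

This is the axiom for seriality; its first-order frame correspondent is forall x exists y Rxy.
F1: satisfies the condition.
F2: fails — world u has no successor.
F3: satisfies the condition.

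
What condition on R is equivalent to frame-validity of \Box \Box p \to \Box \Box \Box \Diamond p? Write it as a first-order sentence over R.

This is a Sahlqvist (Geach-type) schema ◇^0□^2p → □^3◇^1p.
First-order correspondent: \forall x \forall z (x R^3 z \to \exists w (x R^2 w \wedge zRw)).

\forall x \forall z (x R^3 z \to \exists w (x R^2 w \wedge zRw))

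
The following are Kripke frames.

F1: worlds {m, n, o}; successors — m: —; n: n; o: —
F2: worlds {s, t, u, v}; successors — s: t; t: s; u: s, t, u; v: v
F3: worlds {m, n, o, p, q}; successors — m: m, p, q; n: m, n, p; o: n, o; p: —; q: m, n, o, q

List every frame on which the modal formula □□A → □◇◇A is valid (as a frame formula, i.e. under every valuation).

F1

The schema corresponds to a generalized confluence (Geach) condition: ∀x ∀z (xRz → ∃w (xR²w ∧ zR²w)).
F1: condition met.
F2: fails — sRt but no w with sR²w and tR²w.
F3: fails — mRp but no w with mR²w and pR²w.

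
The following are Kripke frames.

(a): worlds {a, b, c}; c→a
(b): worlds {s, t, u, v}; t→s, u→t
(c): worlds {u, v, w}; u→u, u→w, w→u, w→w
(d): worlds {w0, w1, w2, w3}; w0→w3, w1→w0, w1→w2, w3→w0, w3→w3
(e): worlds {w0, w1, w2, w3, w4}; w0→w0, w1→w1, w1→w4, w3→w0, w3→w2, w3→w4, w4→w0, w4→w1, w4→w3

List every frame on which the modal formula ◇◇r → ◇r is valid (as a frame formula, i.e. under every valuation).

(a), (c)

The schema corresponds to transitivity: ∀x ∀y ∀z (Rxy ∧ Ryz → Rxz).
(a): condition met.
(b): fails — Rut and Rts but not Rus.
(c): condition met.
(d): fails — Rw1w0 and Rw0w3 but not Rw1w3.
(e): fails — Rw4w1 and Rw1w4 but not Rw4w4.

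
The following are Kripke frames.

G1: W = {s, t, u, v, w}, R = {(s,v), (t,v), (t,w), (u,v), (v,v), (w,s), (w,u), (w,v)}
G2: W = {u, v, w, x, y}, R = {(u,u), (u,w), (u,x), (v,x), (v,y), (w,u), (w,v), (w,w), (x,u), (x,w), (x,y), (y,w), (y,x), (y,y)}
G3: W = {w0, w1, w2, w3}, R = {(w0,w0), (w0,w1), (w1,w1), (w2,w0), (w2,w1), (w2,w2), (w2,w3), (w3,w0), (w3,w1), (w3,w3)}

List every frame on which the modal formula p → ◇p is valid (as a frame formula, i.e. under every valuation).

G3

This is the axiom for reflexivity; its first-order frame correspondent is ∀x Rxx.
G1: fails — world s does not see itself.
G2: fails — world v does not see itself.
G3: ✓.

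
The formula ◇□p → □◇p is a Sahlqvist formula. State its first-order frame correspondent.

convergence

This is the .2 axiom.
It corresponds to convergence: ∀x ∀y ∀z (Rxy ∧ Rxz → ∃w (Ryw ∧ Rzw)).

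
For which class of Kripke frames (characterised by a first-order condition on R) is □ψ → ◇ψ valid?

This schema is the D axiom.
Its frame correspondent is seriality — ∀x ∃y Rxy.

seriality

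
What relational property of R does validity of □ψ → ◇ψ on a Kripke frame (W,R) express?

Suppose □ψ→◇ψ is valid. At any x set V(ψ)=W. Then □ψ at x, so ◇ψ at x, so x has a successor.
The converse is a direct semantic check.
So the correspondent is seriality.

seriality: ∀x ∃y Rxy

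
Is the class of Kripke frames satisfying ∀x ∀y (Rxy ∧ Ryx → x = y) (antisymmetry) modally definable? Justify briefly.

Modal frame validity is preserved under surjective bounded morphisms.
The 8-cycle (worlds s,t,u,v,w,x,y,z with s→t→u→v→w→x→y→z→s) is antisymmetric. Sending even-indexed worlds to • and odd-indexed worlds to ∘ is a surjective bounded morphism onto the two-world frame with •↔∘, which is not antisymmetric.
So the class is not modally definable.

No — not modally definable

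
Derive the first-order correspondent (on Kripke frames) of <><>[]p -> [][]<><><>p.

forall x forall y forall z ((x R^2 y & x R^2 z) -> exists w (yRw & z R^3 w))

This is a Sahlqvist (Geach-type) schema ◇^2□^1p → □^2◇^3p.
Minimal-valuation argument: fix x; take any y with xR^2y and any z with xR^2z. Set V(p) to the set of worlds R-reachable from y in exactly 1 step. Then □^1p holds at y, so the antecedent holds at x; validity forces ◇^3p at z, giving a w with zR^3w and yR^1w.
First-order correspondent: forall x forall y forall z ((x R^2 y & x R^2 z) -> exists w (yRw & z R^3 w)).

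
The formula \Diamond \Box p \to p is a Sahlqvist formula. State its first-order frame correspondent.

Symmetry

Replacing p by ¬p and contraposing gives the equivalent schema p → □◇p.
Suppose p→□◇p is valid. Take Rxy and set V(p)={x}. Then p at x, so □◇p at x, so ◇p at y, so some z with Ryz has p; z=x, i.e. Ryx.
Conversely, on a frame with symmetry the schema holds at every world under every valuation.
So the correspondent is symmetry.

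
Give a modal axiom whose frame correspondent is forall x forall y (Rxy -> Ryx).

s → □◇s

The condition is symmetry. The B schema s → □◇s defines it.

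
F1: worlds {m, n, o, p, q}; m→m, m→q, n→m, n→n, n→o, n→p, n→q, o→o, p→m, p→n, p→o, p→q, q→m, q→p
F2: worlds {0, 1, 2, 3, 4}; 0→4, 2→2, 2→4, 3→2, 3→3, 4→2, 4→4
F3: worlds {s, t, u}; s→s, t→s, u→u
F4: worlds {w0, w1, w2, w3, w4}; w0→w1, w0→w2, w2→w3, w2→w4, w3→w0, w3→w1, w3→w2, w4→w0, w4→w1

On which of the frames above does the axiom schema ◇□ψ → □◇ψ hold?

Frame correspondent (Sahlqvist): ∀x ∀y ∀z (Rxy ∧ Rxz → ∃w (Ryw ∧ Rzw)) — i.e. convergence.
F1: fails — Rno and Rnq but o and q have no common successor.
F2: holds.
F3: holds.
F4: fails — Rw0w1 and Rw0w1 but w1 and w1 have no common successor.

F2, F3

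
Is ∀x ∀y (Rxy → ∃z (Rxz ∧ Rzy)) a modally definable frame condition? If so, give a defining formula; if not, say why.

Yes, by □□q → □q

This is a Sahlqvist condition; the C4 axiom □□q → □q defines it.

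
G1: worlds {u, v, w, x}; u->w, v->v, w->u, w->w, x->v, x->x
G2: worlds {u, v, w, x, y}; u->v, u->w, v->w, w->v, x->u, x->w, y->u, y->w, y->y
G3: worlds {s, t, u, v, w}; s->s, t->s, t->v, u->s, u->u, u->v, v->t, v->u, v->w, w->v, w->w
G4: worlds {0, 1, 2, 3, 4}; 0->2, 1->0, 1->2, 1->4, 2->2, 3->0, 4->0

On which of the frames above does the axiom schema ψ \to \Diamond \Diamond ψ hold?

G1, G3

The schema corresponds to a generalized confluence (Geach) condition: \forall x \exists w (x = w \wedge x R^2 w).
G1: ✓.
G2: fails — at u but no t with u=t and uR²t.
G3: ✓.
G4: fails — at 0 but no w with 0=w and 0R²w.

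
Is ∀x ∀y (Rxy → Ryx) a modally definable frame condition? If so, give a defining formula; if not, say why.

The condition is symmetry. A defining modal formula is q → □◇q.
Suppose q→□◇q is valid. Take Rxy and set V(q)={x}. Then q at x, so □◇q at x, so ◇q at y, so some z with Ryz has q; z=x, i.e. Ryx.

Yes — defined by q → □◇q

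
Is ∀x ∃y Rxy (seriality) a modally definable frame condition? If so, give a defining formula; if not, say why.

Yes: it is seriality, defined by the D schema □r → ◇r.
Suppose □r→◇r is valid. At any x set V(r)=W. Then □r at x, so ◇r at x, so x has a successor.

Yes, by □r → ◇r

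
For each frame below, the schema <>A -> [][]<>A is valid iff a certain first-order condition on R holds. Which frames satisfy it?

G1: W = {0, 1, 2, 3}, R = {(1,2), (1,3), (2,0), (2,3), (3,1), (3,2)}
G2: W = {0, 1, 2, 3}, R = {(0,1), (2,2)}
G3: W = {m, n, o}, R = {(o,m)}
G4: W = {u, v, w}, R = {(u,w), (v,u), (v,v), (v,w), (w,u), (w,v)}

G2, G3

Frame correspondent (Sahlqvist): forall x forall y forall z ((xRy & x R^2 z) -> exists w (y = w & zRw)) — i.e. a generalized confluence (Geach) condition.
G1: fails — 1R2, 1R²0 but no w with 2=w and 0Rw.
G2: satisfies the condition.
G3: satisfies the condition.
G4: fails — vRu, vR²u but no t with u=t and uRt.
Valid on: G2, G3.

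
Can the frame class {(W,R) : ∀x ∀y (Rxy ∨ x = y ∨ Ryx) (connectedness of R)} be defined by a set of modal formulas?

No

Modal frame validity is preserved under disjoint unions.
Take 4 disjoint single-world reflexive frames: each is trivially connected, but their disjoint union has 4 worlds with no edge between distinct components, so it is not connected.
So no modal formula (or set of formulas) defines exactly the connected frames.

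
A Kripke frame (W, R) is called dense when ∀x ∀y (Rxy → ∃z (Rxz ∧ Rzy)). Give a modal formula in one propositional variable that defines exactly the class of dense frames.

□□q → □q

The condition is density. The C4 schema □□q → □q defines it.
Suppose □□q→□q is valid. Take Rxy and set V(q)={w : xR²w}. Then □□q at x, so □q at x, so q at y, i.e. ∃z(Rxz∧Rzy).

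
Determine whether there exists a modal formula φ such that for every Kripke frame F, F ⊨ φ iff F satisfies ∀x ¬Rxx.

Any modally definable frame class is closed under surjective bounded morphisms.
The 4-cycle (worlds s,t,u,v with s→t→u→v→s) is irreflexive, and the map sending every world to a single reflexive point • is a surjective bounded morphism (forth: every edge maps to (•,•); back: every world has a successor). So any modal formula valid on the 4-cycle is also valid on the reflexive point, which is not irreflexive.
Hence irreflexivity is not modally definable.

No — not modally definable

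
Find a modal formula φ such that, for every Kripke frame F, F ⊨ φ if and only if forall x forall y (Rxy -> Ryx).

p → □◇p

The condition is symmetry. The B schema p → □◇p defines it.
Suppose p→□◇p is valid. Take Rxy and set V(p)={x}. Then p at x, so □◇p at x, so ◇p at y, so some z with Ryz has p; z=x, i.e. Ryx.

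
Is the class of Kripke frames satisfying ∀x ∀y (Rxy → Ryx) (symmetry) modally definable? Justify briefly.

Definable; p → □◇p defines it

The condition is symmetry. A defining modal formula is p → □◇p.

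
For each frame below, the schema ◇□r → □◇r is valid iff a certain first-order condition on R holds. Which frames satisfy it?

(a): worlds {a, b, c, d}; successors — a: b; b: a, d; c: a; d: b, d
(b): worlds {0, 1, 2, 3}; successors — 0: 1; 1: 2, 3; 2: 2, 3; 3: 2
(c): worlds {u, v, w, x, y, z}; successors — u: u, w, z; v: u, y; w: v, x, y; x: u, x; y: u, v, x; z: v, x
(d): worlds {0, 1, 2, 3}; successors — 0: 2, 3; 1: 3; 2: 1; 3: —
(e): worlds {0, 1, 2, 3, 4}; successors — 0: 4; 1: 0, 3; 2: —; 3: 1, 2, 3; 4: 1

This is the axiom for convergence; its first-order frame correspondent is ∀x ∀y ∀z (Rxy ∧ Rxz → ∃w (Ryw ∧ Rzw)).
(a): satisfies the condition.
(b): satisfies the condition.
(c): fails — Ruz and Ruu but z and u have no common successor.
(d): fails — R03 and R03 but 3 and 3 have no common successor.
(e): fails — R10 and R13 but 0 and 3 have no common successor.
Valid on: (a), (b).

(a), (b)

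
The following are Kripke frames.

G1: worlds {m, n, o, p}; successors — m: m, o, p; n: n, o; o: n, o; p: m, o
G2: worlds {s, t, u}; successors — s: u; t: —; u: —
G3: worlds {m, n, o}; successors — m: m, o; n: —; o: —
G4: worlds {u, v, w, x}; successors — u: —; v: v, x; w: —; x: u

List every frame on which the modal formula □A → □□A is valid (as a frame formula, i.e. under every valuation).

Frame correspondent (Sahlqvist): ∀x ∀y ∀z (Rxy ∧ Ryz → Rxz) — i.e. transitivity.
G1: fails — Rpm and Rmp but not Rpp.
G2: condition met.
G3: condition met.
G4: fails — Rvx and Rxu but not Rvu.

G2, G3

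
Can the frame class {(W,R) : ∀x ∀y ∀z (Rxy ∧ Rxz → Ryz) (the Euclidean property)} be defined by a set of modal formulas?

Yes — defined by ◇q → □◇q

Yes: it is the Euclidean property, defined by the 5 schema ◇q → □◇q.
Suppose ◇q→□◇q is valid. Take Rxy, Rxz and set V(q)={y}. Then ◇q at x, so □◇q at x, so ◇q at z, so some w with Rzw has q; w=y, i.e. Rzy. By symmetry of the argument, Ryz.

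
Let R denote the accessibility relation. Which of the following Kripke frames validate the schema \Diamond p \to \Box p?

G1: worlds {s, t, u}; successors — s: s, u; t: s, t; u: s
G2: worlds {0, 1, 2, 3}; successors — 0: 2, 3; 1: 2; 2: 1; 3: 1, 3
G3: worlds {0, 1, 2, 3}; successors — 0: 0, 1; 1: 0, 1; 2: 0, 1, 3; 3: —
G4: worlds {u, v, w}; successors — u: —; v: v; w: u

The schema corresponds to partial functionality: \forall x \forall y \forall z (Rxy \wedge Rxz \to y = z).
G1: fails — s sees both s and u.
G2: fails — 0 sees both 2 and 3.
G3: fails — 0 sees both 0 and 1.
G4: condition met.
Valid on: G4.

G4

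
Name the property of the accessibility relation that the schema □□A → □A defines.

density: ∀x ∀y (Rxy → ∃z (Rxz ∧ Rzy))

This is the C4 axiom.
Its frame correspondent is density — ∀x ∀y (Rxy → ∃z (Rxz ∧ Rzy)).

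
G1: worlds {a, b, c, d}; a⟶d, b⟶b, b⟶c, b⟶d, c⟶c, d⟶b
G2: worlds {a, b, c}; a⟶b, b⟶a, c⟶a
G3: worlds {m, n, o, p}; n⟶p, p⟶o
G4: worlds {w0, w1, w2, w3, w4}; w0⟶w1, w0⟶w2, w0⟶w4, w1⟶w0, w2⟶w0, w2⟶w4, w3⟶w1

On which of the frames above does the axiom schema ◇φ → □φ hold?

Frame correspondent (Sahlqvist): ∀x ∀y ∀z (Rxy ∧ Rxz → y = z) — i.e. partial functionality.
G1: fails — b sees both b and c.
G2: satisfies the condition.
G3: satisfies the condition.
G4: fails — w0 sees both w1 and w2.

G2, G3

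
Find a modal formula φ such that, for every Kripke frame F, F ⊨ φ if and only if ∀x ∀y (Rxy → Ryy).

□(□r → r)

This is shift-reflexivity; the standard corresponding axiom is T□: □(□r → r).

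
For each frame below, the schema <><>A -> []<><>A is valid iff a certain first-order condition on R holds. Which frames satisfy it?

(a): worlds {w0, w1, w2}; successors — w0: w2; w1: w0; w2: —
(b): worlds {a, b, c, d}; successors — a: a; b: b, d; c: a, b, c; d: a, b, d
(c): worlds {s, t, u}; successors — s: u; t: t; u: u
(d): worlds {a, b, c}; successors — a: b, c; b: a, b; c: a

(c)

This is the axiom for a generalized confluence (Geach) condition; its first-order frame correspondent is forall x forall y forall z ((x R^2 y & xRz) -> exists w (y = w & z R^2 w)).
(a): fails — w1R²w2, w1Rw0 but no w with w2=w and w0R²w.
(b): fails — cR²b, cRa but no w with b=w and aR²w.
(c): ✓.
(d): fails — aR²a, aRc but no w with a=w and cR²w.
Valid on: (c).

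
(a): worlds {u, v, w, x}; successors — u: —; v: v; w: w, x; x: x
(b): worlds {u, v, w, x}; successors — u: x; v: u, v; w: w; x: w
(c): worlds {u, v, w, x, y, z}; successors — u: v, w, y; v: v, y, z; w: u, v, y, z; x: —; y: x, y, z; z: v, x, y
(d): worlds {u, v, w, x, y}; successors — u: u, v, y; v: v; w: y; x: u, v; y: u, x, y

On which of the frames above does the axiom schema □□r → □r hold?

(a), (d)

Frame correspondent (Sahlqvist): ∀x ∀y (Rxy → ∃z (Rxz ∧ Rzy)) — i.e. density.
(a): ✓.
(b): fails — Rux but no z with Ruz and Rzx.
(c): fails — Ruw but no t with Rut and Rtw.
(d): ✓.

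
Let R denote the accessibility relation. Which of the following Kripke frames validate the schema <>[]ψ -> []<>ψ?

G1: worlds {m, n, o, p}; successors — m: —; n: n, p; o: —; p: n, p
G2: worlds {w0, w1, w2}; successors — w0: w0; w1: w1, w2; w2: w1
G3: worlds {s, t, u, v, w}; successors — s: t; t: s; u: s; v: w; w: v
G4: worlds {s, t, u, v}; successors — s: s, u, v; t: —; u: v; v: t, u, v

Frame correspondent (Sahlqvist): forall x forall y forall z (Rxy & Rxz -> exists w (Ryw & Rzw)) — i.e. convergence.
G1: holds.
G2: holds.
G3: holds.
G4: fails — Rvv and Rvt but v and t have no common successor.

G1, G2, G3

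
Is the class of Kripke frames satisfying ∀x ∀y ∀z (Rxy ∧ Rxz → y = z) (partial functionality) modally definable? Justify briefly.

Yes, by ◇p → □p

The condition is partial functionality. A defining modal formula is ◇p → □p.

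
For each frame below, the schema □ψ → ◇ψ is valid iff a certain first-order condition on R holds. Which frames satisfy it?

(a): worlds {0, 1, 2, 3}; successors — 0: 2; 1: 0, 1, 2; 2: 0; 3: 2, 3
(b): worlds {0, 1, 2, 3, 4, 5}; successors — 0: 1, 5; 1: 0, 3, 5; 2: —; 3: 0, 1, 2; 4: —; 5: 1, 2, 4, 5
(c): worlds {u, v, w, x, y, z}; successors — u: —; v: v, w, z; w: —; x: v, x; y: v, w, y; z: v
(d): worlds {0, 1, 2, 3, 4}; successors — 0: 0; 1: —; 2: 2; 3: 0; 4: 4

(a)

Frame correspondent (Sahlqvist): ∀x ∃y Rxy — i.e. seriality.
(a): satisfies the condition.
(b): fails — world 2 has no successor.
(c): fails — world u has no successor.
(d): fails — world 1 has no successor.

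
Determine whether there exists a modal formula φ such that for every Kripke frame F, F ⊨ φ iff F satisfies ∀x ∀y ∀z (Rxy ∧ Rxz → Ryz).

Yes — defined by ◇p → □◇p

The condition is the Euclidean property. A defining modal formula is ◇p → □◇p.
Suppose ◇p→□◇p is valid. Take Rxy, Rxz and set V(p)={y}. Then ◇p at x, so □◇p at x, so ◇p at z, so some w with Rzw has p; w=y, i.e. Rzy. By symmetry of the argument, Ryz.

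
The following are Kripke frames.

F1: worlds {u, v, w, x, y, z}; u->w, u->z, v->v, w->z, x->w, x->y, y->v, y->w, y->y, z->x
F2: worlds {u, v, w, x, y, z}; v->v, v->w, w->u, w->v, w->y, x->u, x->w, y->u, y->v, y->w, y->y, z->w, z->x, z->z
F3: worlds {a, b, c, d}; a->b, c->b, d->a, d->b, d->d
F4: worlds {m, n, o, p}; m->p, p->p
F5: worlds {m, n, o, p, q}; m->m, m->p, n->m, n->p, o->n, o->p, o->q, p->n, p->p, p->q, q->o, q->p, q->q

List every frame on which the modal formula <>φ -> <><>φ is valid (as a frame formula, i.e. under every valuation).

F4, F5

Frame correspondent (Sahlqvist): forall x forall y (xRy -> exists w (y = w & x R^2 w)) — i.e. a generalized confluence (Geach) condition.
F1: fails — uRw but no t with w=t and uR²t.
F2: fails — xRw but no t with w=t and xR²t.
F3: fails — aRb but no w with b=w and aR²w.
F4: holds.
F5: holds.
Valid on: F4, F5.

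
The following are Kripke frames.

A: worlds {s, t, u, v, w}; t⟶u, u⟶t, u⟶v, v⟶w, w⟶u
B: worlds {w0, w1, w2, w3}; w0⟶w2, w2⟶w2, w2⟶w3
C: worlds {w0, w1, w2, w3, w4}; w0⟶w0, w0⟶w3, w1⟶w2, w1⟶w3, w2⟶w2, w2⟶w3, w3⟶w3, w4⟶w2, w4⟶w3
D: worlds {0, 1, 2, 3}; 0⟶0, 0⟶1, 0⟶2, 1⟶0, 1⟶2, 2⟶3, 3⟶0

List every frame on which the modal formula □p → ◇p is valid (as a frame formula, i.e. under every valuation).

The schema corresponds to seriality: ∀x ∃y Rxy.
A: fails — world s has no successor.
B: fails — world w1 has no successor.
C: satisfies the condition.
D: satisfies the condition.

C, D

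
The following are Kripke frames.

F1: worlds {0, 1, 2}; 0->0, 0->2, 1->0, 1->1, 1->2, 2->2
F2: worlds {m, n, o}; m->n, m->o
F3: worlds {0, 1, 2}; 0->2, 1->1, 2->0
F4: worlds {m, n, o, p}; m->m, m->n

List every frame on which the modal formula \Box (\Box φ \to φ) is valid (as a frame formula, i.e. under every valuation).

The schema corresponds to shift-reflexivity: \forall x \forall y (Rxy \to Ryy).
F1: ✓.
F2: fails — Rmo but not Roo.
F3: fails — R20 but not R00.
F4: fails — Rmn but not Rnn.

F1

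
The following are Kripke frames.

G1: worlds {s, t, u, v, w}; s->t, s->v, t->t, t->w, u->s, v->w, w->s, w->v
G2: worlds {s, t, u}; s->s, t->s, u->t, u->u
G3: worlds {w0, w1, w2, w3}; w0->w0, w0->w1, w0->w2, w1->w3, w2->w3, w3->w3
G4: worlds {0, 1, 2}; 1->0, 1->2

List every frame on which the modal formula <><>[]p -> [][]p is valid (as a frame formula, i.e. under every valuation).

G4

This is the axiom for a generalized confluence (Geach) condition; its first-order frame correspondent is forall x forall y forall z ((x R^2 y & x R^2 z) -> exists w (yRw & z = w)).
G1: fails — sR²w, sR²t but no w* with wRw* and t=w*.
G2: fails — uR²s, uR²t but no w with sRw and t=w.
G3: fails — w0R²w0, w0R²w3 but no w with w0Rw and w3=w.
G4: condition met.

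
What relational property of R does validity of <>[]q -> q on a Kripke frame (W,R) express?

Symmetry

Equivalently (dual form): q → □◇q.
Suppose q→□◇q is valid. Take Rxy and set V(q)={x}. Then q at x, so □◇q at x, so ◇q at y, so some z with Ryz has q; z=x, i.e. Ryx.
The converse is a direct semantic check.
Frame condition: forall x forall y (Rxy -> Ryx).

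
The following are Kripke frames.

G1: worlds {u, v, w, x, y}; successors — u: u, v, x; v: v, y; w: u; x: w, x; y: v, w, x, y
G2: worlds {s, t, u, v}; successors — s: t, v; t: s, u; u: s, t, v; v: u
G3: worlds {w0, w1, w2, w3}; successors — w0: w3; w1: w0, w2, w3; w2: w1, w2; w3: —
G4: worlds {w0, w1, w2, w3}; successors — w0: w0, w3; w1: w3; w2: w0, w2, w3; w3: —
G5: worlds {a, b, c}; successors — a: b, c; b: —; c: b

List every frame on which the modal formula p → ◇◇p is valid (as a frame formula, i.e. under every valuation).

The schema corresponds to a generalized confluence (Geach) condition: ∀x ∃w (x = w ∧ xR²w).
G1: fails — at w but no t with w=t and wR²t.
G2: holds.
G3: fails — at w0 but no w with w0=w and w0R²w.
G4: fails — at w1 but no w with w1=w and w1R²w.
G5: fails — at a but no w with a=w and aR²w.

G2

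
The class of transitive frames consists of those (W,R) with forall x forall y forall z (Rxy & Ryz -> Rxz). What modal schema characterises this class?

□p → □□p

A defining formula is □p → □□p (the 4 axiom).
Suppose □p→□□p is valid. Take Rxy, Ryz and set V(p)={w : Rxw}. Then □p at x, so □□p at x, so □p at y, so p at z, i.e. Rxz.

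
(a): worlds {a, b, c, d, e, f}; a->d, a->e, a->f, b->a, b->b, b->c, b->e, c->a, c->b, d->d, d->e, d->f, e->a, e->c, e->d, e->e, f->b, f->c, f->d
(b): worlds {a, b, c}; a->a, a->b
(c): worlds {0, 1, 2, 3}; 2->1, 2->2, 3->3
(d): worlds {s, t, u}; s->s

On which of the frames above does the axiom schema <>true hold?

The schema corresponds to seriality: forall x exists y Rxy.
(a): condition met.
(b): fails — world b has no successor.
(c): fails — world 0 has no successor.
(d): fails — world t has no successor.

(a)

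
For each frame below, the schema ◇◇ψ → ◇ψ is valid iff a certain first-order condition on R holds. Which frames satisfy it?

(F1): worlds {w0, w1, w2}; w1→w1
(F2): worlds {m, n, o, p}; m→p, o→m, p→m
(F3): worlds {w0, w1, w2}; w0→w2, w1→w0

This is the axiom for transitivity; its first-order frame correspondent is ∀x ∀y ∀z (Rxy ∧ Ryz → Rxz).
(F1): satisfies the condition.
(F2): fails — Rom and Rmp but not Rop.
(F3): fails — Rw1w0 and Rw0w2 but not Rw1w2.
Valid on: (F1).

(F1)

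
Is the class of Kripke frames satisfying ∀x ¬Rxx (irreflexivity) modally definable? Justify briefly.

No — not modally definable

Any modally definable frame class is closed under surjective bounded morphisms.
The 3-cycle (worlds s,t,u with s→t→u→s) is irreflexive, and the map sending every world to a single reflexive point • is a surjective bounded morphism (forth: every edge maps to (•,•); back: every world has a successor). So any modal formula valid on the 3-cycle is also valid on the reflexive point, which is not irreflexive.
So no modal formula (or set of formulas) defines exactly the irreflexive frames.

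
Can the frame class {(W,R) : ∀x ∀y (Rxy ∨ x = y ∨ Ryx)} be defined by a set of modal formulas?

No

If a class were modally definable it would be closed under disjoint unions (Goldblatt–Thomason).
Take 3 disjoint single-world reflexive frames: each is trivially connected, but their disjoint union has 3 worlds with no edge between distinct components, so it is not connected.
So no modal formula (or set of formulas) defines exactly the connected frames.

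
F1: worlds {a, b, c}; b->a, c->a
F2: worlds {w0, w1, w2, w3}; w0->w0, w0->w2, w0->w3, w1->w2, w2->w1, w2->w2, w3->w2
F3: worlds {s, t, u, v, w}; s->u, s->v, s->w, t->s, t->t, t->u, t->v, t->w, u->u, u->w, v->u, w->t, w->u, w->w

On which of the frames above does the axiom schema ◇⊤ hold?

Frame correspondent (Sahlqvist): ∀x ∃y Rxy — i.e. seriality.
F1: fails — world a has no successor.
F2: ✓.
F3: ✓.
Valid on: F2, F3.

F2, F3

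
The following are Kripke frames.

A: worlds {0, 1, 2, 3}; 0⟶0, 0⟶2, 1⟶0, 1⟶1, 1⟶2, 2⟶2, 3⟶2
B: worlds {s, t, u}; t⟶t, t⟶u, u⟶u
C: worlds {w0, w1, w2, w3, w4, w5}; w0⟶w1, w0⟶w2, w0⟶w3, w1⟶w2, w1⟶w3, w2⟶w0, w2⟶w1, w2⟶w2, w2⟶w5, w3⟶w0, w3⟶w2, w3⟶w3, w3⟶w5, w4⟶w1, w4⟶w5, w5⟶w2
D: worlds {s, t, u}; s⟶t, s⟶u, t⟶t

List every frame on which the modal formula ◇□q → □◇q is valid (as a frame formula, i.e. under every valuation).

A, B, C

Frame correspondent (Sahlqvist): ∀x ∀y ∀z (Rxy ∧ Rxz → ∃w (Ryw ∧ Rzw)) — i.e. convergence.
A: ✓.
B: ✓.
C: ✓.
D: fails — Rsu and Rsu but u and u have no common successor.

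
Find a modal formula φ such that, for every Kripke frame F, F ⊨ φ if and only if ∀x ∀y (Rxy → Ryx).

A defining formula is p → □◇p (the B axiom).
Suppose p→□◇p is valid. Take Rxy and set V(p)={x}. Then p at x, so □◇p at x, so ◇p at y, so some z with Ryz has p; z=x, i.e. Ryx.

p → □◇p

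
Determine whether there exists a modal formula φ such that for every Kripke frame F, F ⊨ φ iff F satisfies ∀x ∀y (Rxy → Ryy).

This is a Sahlqvist condition; the T□ axiom □(□p → p) defines it.
Suppose □(□p→p) is valid. Take Rxy and set V(p)={w : Ryw}. Then at y, □p holds; since □(□p→p) at x, □p→p at y, so p at y, i.e. Ryy.

Yes, by □(□p → p)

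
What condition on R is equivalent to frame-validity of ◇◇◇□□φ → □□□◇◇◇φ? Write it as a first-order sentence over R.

∀x ∀y ∀z ((xR³y ∧ xR³z) → ∃w (yR²w ∧ zR³w))

This is a Sahlqvist (Geach-type) schema ◇^3□^2φ → □^3◇^3φ.
Minimal-valuation argument: fix x; take any y with xR^3y and any z with xR^3z. Set V(φ) to the set of worlds R-reachable from y in exactly 2 steps. Then □^2φ holds at y, so the antecedent holds at x; validity forces ◇^3φ at z, giving a w with zR^3w and yR^2w.
First-order correspondent: ∀x ∀y ∀z ((xR³y ∧ xR³z) → ∃w (yR²w ∧ zR³w)).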